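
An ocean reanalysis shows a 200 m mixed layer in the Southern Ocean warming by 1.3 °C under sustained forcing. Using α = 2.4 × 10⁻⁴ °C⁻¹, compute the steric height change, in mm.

62.4 mm

Δh = αΔT·H = 2.4×10⁻⁴ × 1.3 × 200 = 0.06240 m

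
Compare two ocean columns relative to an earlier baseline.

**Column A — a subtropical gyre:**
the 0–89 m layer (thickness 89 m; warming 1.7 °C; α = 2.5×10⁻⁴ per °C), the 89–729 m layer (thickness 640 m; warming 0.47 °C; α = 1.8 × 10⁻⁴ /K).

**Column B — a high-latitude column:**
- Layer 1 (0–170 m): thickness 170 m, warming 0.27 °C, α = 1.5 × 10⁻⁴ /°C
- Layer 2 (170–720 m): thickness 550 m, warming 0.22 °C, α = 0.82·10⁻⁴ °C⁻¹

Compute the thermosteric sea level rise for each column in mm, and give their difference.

Δh_A ≈ 92.0 mm, Δh_B ≈ 16.8 mm; difference ≈ 75.2 mm

A 0–89 m: 1.7 × 2.5×10⁻⁴ × 89 = 0.037825 m
A Layer 2: 1.8×10⁻⁴ × 0.47 × 640 = 0.054144 m
A total: 0.091969 m
B 0–170 m: 0.27 × 170 × 1.5×10⁻⁴ = 0.006885 m
B 170–720 m: 0.22 × 0.82×10⁻⁴ × 550 = 0.009922 m
B total: 0.016807 m
Difference: 0.091969 − 0.016807 = 0.075162 m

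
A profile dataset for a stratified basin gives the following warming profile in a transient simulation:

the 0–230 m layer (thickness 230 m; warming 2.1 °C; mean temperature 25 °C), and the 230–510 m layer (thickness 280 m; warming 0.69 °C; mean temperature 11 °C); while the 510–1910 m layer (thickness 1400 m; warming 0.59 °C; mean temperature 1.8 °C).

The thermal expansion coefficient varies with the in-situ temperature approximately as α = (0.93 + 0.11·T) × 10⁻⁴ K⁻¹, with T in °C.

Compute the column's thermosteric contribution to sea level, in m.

Layer 1: α = (0.93 + 0.11×25)×10⁻⁴ = 3.68×10⁻⁴ K⁻¹
Layer 2: α = (0.93 + 0.11×11)×10⁻⁴ = 2.14×10⁻⁴ K⁻¹
Layer 3: α = (0.93 + 0.11×1.8)×10⁻⁴ = 1.128×10⁻⁴ K⁻¹
3.68×10⁻⁴ × 2.1 × 230 = 0.177744 m
230–510 m: 0.69 × 280 × 2.14×10⁻⁴ = 0.0413448 m
510–1910 m: 0.59 × 1.128×10⁻⁴ × 1400 = 0.0931728 m
Δh = 0.177744 + 0.0413448 + 0.0931728 = 0.3122616 m

0.31 m of thermosteric rise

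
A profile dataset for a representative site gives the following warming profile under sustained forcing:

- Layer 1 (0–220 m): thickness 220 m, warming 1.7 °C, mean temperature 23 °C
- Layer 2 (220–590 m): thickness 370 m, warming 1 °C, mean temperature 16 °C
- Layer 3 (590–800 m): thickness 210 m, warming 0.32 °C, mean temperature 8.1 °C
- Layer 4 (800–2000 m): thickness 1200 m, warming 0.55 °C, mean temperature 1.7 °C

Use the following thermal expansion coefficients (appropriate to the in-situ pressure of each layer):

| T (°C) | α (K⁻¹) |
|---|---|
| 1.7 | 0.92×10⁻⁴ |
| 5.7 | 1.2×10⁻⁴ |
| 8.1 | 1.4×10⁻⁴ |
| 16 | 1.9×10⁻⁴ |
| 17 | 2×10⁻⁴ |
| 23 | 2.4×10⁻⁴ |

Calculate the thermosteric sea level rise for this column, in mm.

Layer 1 at 23 °C → α = 2.4×10⁻⁴ K⁻¹
Layer 2 at 16 °C → α = 1.9×10⁻⁴ K⁻¹
Layer 3 at 8.1 °C → α = 1.4×10⁻⁴ K⁻¹
Layer 4 at 1.7 °C → α = 0.92×10⁻⁴ K⁻¹
Layer 1: 1.7 × 220 × 2.4×10⁻⁴ = 0.08976 m
220–590 m: 370 × 1.9×10⁻⁴ × 1 = 0.07030 m
Layer 3: 0.32 × 210 × 1.4×10⁻⁴ = 0.009408 m
0.55 × 0.92×10⁻⁴ × 1200 = 0.06072 m
Δh = 0.08976 + 0.07030 + 0.009408 + 0.06072 = 0.230188 m

about 230 mm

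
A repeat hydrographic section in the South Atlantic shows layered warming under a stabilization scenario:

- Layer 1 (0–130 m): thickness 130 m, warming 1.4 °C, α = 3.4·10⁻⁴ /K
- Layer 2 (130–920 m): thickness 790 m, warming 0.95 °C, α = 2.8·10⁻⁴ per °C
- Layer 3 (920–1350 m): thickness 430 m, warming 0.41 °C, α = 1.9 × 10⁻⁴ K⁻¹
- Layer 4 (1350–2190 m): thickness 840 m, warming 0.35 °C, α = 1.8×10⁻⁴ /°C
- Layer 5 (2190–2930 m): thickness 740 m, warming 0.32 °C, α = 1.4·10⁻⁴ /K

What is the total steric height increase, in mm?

Δh ≈ 392 mm

Layer 1: 130 × 3.4×10⁻⁴ × 1.4 = 0.06188 m
2.8×10⁻⁴ × 790 × 0.95 = 0.21014 m
1.9×10⁻⁴ × 0.41 × 430 = 0.033497 m
1350–2190 m: 1.8×10⁻⁴ × 840 × 0.35 = 0.05292 m
1.4×10⁻⁴ × 740 × 0.32 = 0.033152 m
Δh = 0.06188 + 0.21014 + 0.033497 + 0.05292 + 0.033152 = 0.391589 m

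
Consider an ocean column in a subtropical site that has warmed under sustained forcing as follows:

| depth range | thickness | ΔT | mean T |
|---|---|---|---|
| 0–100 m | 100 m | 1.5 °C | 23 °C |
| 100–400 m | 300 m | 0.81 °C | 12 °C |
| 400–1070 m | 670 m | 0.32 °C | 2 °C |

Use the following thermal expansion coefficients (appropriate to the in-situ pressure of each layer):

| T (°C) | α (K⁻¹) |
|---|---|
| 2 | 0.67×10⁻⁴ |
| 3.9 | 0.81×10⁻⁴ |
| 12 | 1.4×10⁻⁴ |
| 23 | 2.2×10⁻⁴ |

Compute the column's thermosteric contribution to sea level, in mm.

81.4 mm

Layer 1 at 23 °C → α = 2.2×10⁻⁴ K⁻¹
Layer 2 at 12 °C → α = 1.4×10⁻⁴ K⁻¹
Layer 3 at 2 °C → α = 0.67×10⁻⁴ K⁻¹
Layer 1: 1.5 × 100 × 2.2×10⁻⁴ = 0.03300 m
100–400 m: 300 × 0.81 × 1.4×10⁻⁴ = 0.03402 m
Layer 3: 0.32 × 670 × 0.67×10⁻⁴ = 0.0143648 m
Δh = 0.03300 + 0.03402 + 0.0143648 = 0.0813848 m ≈ 81.4 mm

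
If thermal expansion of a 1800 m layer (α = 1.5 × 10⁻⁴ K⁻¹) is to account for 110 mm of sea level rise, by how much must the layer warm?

ΔT ≈ 0.41 °C

ΔT = Δh/(αH) = 0.11 / (1.5×10⁻⁴ × 1800) ≈ 0.4074 °C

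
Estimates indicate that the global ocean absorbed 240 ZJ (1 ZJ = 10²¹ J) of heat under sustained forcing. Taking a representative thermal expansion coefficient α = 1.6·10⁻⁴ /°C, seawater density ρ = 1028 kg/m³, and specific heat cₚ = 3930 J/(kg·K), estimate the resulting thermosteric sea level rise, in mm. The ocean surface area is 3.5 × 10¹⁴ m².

about 27.2 mm

Per unit area: Q = 240×10²¹ / (3.5×10¹⁴) ≈ 6.857×10⁸ J/m²
Δh = αQ/(ρcₚ) = 1.6×10⁻⁴ × 6.857×10⁸ / (1028 × 3930) ≈ 0.027156 m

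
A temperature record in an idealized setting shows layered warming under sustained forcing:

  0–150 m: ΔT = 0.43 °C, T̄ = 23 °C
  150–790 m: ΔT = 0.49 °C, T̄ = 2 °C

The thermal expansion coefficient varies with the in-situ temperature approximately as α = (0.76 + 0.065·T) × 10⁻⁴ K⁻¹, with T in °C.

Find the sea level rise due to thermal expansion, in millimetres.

Layer 1: α = (0.76 + 0.065×23)×10⁻⁴ = 2.255×10⁻⁴ K⁻¹
Layer 2: α = (0.76 + 0.065×2)×10⁻⁴ = 0.89×10⁻⁴ K⁻¹
0–150 m: 0.43 × 2.255×10⁻⁴ × 150 = 0.01454475 m
Layer 2: 0.49 × 0.89×10⁻⁴ × 640 = 0.0279104 m
Δh = 0.01454475 + 0.0279104 = 0.04245515 m ≈ 42 mm

about 42 mm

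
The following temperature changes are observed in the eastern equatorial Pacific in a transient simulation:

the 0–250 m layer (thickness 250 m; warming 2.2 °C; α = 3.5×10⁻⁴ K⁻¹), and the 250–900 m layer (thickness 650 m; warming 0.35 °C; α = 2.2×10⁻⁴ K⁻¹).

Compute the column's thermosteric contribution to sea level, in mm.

Δh = 243 mm

0–250 m: 250 × 3.5×10⁻⁴ × 2.2 = 0.19250 m
250–900 m: 0.35 × 650 × 2.2×10⁻⁴ = 0.05005 m
Δh = 0.19250 + 0.05005 = 0.24255 m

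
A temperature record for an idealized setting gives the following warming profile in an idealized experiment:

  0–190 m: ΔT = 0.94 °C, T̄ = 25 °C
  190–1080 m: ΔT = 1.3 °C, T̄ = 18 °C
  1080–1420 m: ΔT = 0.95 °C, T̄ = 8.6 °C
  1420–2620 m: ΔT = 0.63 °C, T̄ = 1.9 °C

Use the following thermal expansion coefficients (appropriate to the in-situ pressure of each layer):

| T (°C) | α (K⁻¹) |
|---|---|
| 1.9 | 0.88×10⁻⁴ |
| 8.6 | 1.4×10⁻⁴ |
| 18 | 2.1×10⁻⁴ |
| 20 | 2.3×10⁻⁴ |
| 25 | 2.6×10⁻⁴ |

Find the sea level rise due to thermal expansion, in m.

0.40 m of thermosteric rise

Layer 1 at 25 °C → α = 2.6×10⁻⁴ K⁻¹
Layer 2 at 18 °C → α = 2.1×10⁻⁴ K⁻¹
Layer 3 at 8.6 °C → α = 1.4×10⁻⁴ K⁻¹
Layer 4 at 1.9 °C → α = 0.88×10⁻⁴ K⁻¹
Layer 1: 2.6×10⁻⁴ × 190 × 0.94 = 0.046436 m
2.1×10⁻⁴ × 890 × 1.3 = 0.24297 m
340 × 1.4×10⁻⁴ × 0.95 = 0.04522 m
1200 × 0.63 × 0.88×10⁻⁴ = 0.066528 m
Δh = 0.046436 + 0.24297 + 0.04522 + 0.066528 = 0.401154 m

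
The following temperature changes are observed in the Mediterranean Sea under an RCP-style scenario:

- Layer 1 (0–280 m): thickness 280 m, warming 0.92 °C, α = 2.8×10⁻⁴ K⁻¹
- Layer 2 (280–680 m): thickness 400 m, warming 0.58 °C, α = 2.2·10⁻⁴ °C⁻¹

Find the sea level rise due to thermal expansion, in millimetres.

0–280 m: 2.8×10⁻⁴ × 280 × 0.92 = 0.072128 m
Layer 2: 0.58 × 2.2×10⁻⁴ × 400 = 0.05104 m
Δh = 0.072128 + 0.05104 = 0.123168 m ≈ 123 mm

123 mm of thermosteric rise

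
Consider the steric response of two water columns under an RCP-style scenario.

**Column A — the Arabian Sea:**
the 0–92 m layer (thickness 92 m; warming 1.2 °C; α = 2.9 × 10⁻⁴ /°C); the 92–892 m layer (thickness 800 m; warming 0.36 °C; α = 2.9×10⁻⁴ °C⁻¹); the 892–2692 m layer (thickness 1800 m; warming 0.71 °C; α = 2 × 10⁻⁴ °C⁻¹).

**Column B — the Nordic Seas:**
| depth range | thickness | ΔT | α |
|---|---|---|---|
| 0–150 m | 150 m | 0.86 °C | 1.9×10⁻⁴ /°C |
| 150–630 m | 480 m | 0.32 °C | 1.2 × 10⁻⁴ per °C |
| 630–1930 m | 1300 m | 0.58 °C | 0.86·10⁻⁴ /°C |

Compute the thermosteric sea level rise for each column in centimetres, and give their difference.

A Layer 1: 1.2 × 92 × 2.9×10⁻⁴ = 0.032016 m
A 0.36 × 800 × 2.9×10⁻⁴ = 0.08352 m
A 892–2692 m: 1800 × 0.71 × 2×10⁻⁴ = 0.25560 m
A total: 0.371136 m
B 0–150 m: 1.9×10⁻⁴ × 150 × 0.86 = 0.02451 m
B 150–630 m: 1.2×10⁻⁴ × 0.32 × 480 = 0.018432 m
B 1300 × 0.86×10⁻⁴ × 0.58 = 0.064844 m
B total: 0.107786 m
Difference: 0.371136 − 0.107786 = 0.26335 m

A: 37 cm; B: 11 cm; difference 26 cm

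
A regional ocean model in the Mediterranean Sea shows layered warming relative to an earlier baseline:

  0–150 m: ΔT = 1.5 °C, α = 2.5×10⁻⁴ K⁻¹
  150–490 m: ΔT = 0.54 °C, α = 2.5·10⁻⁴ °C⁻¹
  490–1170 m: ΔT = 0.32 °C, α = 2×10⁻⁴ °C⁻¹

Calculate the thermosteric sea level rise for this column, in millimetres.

about 146 mm

Layer 1: 150 × 1.5 × 2.5×10⁻⁴ = 0.05625 m
150–490 m: 2.5×10⁻⁴ × 0.54 × 340 = 0.04590 m
490–1170 m: 0.32 × 2×10⁻⁴ × 680 = 0.04352 m
Δh = 0.05625 + 0.04590 + 0.04352 = 0.14567 m ≈ 146 mm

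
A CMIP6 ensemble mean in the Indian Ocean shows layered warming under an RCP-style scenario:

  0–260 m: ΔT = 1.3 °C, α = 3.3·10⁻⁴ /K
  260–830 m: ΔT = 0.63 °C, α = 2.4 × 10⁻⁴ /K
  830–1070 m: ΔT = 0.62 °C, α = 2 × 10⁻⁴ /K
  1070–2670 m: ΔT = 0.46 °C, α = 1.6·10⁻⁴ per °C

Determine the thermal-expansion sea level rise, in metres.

about 0.345 m

Layer 1: 260 × 3.3×10⁻⁴ × 1.3 = 0.11154 m
570 × 0.63 × 2.4×10⁻⁴ = 0.086184 m
Layer 3: 240 × 2×10⁻⁴ × 0.62 = 0.02976 m
Layer 4: 0.46 × 1600 × 1.6×10⁻⁴ = 0.11776 m
Δh = 0.11154 + 0.086184 + 0.02976 + 0.11776 = 0.345244 m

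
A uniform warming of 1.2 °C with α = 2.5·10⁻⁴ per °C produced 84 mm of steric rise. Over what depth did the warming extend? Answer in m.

H ≈ 280 m

H = Δh/(αΔT) = 0.084 / (2.5×10⁻⁴ × 1.2) = 280.0 m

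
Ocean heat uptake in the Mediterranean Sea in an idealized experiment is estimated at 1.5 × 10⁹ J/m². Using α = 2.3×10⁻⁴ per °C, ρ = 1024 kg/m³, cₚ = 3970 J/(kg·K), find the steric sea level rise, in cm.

Δh ≈ 8.49 cm

Δh = αQ/(ρcₚ) = 2.3×10⁻⁴ × 1.5×10⁹ / (1024 × 3970) ≈ 0.084865 m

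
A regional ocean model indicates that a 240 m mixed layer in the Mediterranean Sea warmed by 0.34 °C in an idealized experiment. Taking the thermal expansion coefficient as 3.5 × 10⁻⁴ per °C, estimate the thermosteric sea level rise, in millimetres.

28.6 mm of thermosteric rise

Δh = αΔT·H = 3.5×10⁻⁴ × 0.34 × 240 = 0.02856 m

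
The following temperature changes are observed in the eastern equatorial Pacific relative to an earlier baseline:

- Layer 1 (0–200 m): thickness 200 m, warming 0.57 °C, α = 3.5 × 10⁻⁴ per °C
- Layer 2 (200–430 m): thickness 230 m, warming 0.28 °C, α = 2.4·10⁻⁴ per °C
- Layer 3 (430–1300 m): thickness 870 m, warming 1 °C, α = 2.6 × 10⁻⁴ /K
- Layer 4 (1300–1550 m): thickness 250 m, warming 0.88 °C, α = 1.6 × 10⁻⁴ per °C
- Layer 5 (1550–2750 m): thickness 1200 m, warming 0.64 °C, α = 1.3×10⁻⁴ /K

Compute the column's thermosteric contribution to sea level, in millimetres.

417 mm of thermosteric rise

Layer 1: 3.5×10⁻⁴ × 0.57 × 200 = 0.03990 m
2.4×10⁻⁴ × 230 × 0.28 = 0.015456 m
Layer 3: 2.6×10⁻⁴ × 1 × 870 = 0.22620 m
1.6×10⁻⁴ × 250 × 0.88 = 0.03520 m
1550–2750 m: 1.3×10⁻⁴ × 0.64 × 1200 = 0.09984 m
Δh = 0.03990 + 0.015456 + 0.22620 + 0.03520 + 0.09984 = 0.416596 m ≈ 417 mm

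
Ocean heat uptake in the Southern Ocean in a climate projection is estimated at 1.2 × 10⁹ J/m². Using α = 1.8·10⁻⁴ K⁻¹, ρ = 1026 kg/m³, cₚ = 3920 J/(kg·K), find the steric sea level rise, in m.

0.0537 m of thermosteric rise

Δh = αQ/(ρcₚ) = 1.8×10⁻⁴ × 1.2×10⁹ / (1026 × 3920) ≈ 0.053706 m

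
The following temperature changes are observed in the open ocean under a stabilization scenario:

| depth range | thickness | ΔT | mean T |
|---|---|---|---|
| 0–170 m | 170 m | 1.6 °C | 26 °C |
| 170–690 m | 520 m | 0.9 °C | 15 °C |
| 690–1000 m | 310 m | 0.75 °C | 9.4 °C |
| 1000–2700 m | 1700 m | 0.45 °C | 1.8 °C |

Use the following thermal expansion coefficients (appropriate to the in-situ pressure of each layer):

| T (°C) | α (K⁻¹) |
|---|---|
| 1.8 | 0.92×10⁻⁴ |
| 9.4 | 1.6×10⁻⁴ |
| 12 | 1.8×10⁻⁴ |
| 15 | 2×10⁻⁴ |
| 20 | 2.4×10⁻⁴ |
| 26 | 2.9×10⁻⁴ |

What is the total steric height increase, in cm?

Layer 1 at 26 °C → α = 2.9×10⁻⁴ K⁻¹
Layer 2 at 15 °C → α = 2×10⁻⁴ K⁻¹
Layer 3 at 9.4 °C → α = 1.6×10⁻⁴ K⁻¹
Layer 4 at 1.8 °C → α = 0.92×10⁻⁴ K⁻¹
0–170 m: 170 × 1.6 × 2.9×10⁻⁴ = 0.07888 m
170–690 m: 0.9 × 520 × 2×10⁻⁴ = 0.09360 m
0.75 × 310 × 1.6×10⁻⁴ = 0.03720 m
0.92×10⁻⁴ × 1700 × 0.45 = 0.07038 m
Δh = 0.07888 + 0.09360 + 0.03720 + 0.07038 = 0.28006 m

Δh = 28 cm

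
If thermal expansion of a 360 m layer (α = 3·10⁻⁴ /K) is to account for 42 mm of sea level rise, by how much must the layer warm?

about 0.39 K

ΔT = Δh/(αH) = 0.042 / (3×10⁻⁴ × 360) ≈ 0.3889 K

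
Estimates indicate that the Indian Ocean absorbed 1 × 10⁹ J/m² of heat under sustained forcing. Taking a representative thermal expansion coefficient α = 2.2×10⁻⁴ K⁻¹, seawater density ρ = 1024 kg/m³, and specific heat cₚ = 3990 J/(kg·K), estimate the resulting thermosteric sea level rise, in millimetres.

about 54 mm

Δh = αQ/(ρcₚ) = 2.2×10⁻⁴ × 1×10⁹ / (1024 × 3990) ≈ 0.053846 m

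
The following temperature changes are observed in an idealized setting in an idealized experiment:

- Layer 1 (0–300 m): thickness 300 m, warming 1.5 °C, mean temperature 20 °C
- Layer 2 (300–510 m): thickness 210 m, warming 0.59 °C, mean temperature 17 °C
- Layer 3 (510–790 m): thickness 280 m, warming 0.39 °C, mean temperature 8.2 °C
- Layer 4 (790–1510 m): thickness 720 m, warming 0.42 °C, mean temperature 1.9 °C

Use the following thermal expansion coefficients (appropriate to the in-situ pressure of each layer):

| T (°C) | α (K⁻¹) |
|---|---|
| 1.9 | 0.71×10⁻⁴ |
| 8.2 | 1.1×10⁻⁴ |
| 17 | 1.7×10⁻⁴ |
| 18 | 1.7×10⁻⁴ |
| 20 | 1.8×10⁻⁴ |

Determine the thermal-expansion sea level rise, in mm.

Layer 1 at 20 °C → α = 1.8×10⁻⁴ K⁻¹
Layer 2 at 17 °C → α = 1.7×10⁻⁴ K⁻¹
Layer 3 at 8.2 °C → α = 1.1×10⁻⁴ K⁻¹
Layer 4 at 1.9 °C → α = 0.71×10⁻⁴ K⁻¹
0–300 m: 1.8×10⁻⁴ × 300 × 1.5 = 0.08100 m
0.59 × 210 × 1.7×10⁻⁴ = 0.021063 m
1.1×10⁻⁴ × 280 × 0.39 = 0.012012 m
0.42 × 720 × 0.71×10⁻⁴ = 0.0214704 m
Δh = 0.08100 + 0.021063 + 0.012012 + 0.0214704 = 0.1355454 m ≈ 136 mm

136 mm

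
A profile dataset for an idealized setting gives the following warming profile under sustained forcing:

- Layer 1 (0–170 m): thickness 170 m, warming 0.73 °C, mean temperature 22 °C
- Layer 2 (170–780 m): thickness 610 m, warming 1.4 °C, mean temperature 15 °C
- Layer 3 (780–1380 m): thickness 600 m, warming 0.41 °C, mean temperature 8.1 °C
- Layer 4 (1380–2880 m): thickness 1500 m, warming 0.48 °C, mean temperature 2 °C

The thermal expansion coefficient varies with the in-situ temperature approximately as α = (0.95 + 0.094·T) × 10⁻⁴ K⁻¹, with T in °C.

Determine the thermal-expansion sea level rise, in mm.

Δh ≈ 360 mm

Layer 1: α = (0.95 + 0.094×22)×10⁻⁴ = 3.018×10⁻⁴ K⁻¹
Layer 2: α = (0.95 + 0.094×15)×10⁻⁴ = 2.36×10⁻⁴ K⁻¹
Layer 3: α = (0.95 + 0.094×8.1)×10⁻⁴ = 1.7114×10⁻⁴ K⁻¹
Layer 4: α = (0.95 + 0.094×2)×10⁻⁴ = 1.138×10⁻⁴ K⁻¹
0–170 m: 170 × 0.73 × 3.018×10⁻⁴ = 0.03745338 m
170–780 m: 1.4 × 2.36×10⁻⁴ × 610 = 0.201544 m
Layer 3: 600 × 1.7114×10⁻⁴ × 0.41 = 0.04210044 m
1380–2880 m: 1.138×10⁻⁴ × 1500 × 0.48 = 0.081936 m
Δh = 0.03745338 + 0.201544 + 0.04210044 + 0.081936 = 0.36303382 m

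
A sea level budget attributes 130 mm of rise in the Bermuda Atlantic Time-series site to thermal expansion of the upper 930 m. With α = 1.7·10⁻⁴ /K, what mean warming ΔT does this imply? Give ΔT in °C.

about 0.822 °C

ΔT = Δh/(αH) = 0.13 / (1.7×10⁻⁴ × 930) ≈ 0.8223 °C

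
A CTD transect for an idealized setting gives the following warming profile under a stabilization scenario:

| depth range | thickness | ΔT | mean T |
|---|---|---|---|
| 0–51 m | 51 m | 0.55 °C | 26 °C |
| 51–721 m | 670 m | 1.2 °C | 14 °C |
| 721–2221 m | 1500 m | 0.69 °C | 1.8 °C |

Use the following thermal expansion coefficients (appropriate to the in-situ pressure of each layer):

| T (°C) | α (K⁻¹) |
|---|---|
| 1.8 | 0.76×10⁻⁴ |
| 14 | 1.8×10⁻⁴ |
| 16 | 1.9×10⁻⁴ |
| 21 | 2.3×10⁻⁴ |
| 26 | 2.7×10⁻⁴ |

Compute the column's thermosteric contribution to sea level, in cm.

Layer 1 at 26 °C → α = 2.7×10⁻⁴ K⁻¹
Layer 2 at 14 °C → α = 1.8×10⁻⁴ K⁻¹
Layer 3 at 1.8 °C → α = 0.76×10⁻⁴ K⁻¹
0–51 m: 51 × 0.55 × 2.7×10⁻⁴ = 0.0075735 m
Layer 2: 670 × 1.8×10⁻⁴ × 1.2 = 0.14472 m
0.69 × 1500 × 0.76×10⁻⁴ = 0.07866 m
Δh = 0.0075735 + 0.14472 + 0.07866 = 0.2309535 m ≈ 23.1 cm

23.1 cm of thermosteric rise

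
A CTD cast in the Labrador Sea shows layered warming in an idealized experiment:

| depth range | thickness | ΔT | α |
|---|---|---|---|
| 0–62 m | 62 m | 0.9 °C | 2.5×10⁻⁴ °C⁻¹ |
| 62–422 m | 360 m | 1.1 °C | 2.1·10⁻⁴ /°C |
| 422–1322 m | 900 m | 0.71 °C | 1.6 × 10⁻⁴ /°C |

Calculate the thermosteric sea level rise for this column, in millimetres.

200 mm of thermosteric rise

Layer 1: 0.9 × 2.5×10⁻⁴ × 62 = 0.01395 m
2.1×10⁻⁴ × 360 × 1.1 = 0.08316 m
0.71 × 900 × 1.6×10⁻⁴ = 0.10224 m
Δh = 0.01395 + 0.08316 + 0.10224 = 0.19935 m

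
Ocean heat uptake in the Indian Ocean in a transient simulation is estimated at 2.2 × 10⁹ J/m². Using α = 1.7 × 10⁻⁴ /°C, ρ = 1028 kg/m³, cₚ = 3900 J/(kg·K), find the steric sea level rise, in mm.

93.3 mm

Δh = αQ/(ρcₚ) = 1.7×10⁻⁴ × 2.2×10⁹ / (1028 × 3900) ≈ 0.093285 m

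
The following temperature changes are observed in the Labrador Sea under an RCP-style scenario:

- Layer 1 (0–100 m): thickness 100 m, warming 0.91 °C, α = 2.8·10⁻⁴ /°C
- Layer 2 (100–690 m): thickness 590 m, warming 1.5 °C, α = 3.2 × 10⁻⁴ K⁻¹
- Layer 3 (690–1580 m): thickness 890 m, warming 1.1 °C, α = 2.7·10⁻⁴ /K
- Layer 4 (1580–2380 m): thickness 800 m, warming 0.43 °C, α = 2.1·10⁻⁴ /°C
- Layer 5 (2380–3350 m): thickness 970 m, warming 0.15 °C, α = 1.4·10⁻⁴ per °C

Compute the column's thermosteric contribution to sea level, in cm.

Δh ≈ 66.6 cm

0–100 m: 2.8×10⁻⁴ × 100 × 0.91 = 0.02548 m
1.5 × 3.2×10⁻⁴ × 590 = 0.28320 m
690–1580 m: 890 × 1.1 × 2.7×10⁻⁴ = 0.26433 m
Layer 4: 800 × 0.43 × 2.1×10⁻⁴ = 0.07224 m
Layer 5: 1.4×10⁻⁴ × 970 × 0.15 = 0.02037 m
Δh = 0.02548 + 0.28320 + 0.26433 + 0.07224 + 0.02037 = 0.66562 m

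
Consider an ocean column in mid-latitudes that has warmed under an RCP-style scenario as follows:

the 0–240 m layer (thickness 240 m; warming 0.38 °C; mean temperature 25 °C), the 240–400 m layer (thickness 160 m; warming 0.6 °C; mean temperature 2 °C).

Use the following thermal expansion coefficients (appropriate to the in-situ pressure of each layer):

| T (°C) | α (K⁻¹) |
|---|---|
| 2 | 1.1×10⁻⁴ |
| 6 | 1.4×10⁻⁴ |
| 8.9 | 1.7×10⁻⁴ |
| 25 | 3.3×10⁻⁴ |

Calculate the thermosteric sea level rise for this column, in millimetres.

Layer 1 at 25 °C → α = 3.3×10⁻⁴ K⁻¹
Layer 2 at 2 °C → α = 1.1×10⁻⁴ K⁻¹
240 × 0.38 × 3.3×10⁻⁴ = 0.030096 m
Layer 2: 1.1×10⁻⁴ × 0.6 × 160 = 0.01056 m
Δh = 0.030096 + 0.01056 = 0.040656 m ≈ 41 mm

41 mm of thermosteric rise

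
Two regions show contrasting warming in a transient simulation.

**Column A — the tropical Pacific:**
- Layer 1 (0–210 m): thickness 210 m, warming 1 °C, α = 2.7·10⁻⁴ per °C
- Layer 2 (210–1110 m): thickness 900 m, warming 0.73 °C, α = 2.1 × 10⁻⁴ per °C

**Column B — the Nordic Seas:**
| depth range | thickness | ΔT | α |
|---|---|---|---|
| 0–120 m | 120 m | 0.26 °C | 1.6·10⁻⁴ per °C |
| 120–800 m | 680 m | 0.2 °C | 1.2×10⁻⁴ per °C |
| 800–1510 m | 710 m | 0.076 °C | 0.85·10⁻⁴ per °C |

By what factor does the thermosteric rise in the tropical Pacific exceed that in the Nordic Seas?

A 210 × 2.7×10⁻⁴ × 1 = 0.05670 m
A 900 × 2.1×10⁻⁴ × 0.73 = 0.13797 m
A total: 0.19467 m
B 120 × 0.26 × 1.6×10⁻⁴ = 0.004992 m
B 1.2×10⁻⁴ × 0.2 × 680 = 0.01632 m
B 800–1510 m: 0.85×10⁻⁴ × 0.076 × 710 = 0.0045866 m
B total: 0.0258986 m
Ratio: 0.19467 / 0.0258986 ≈ 7.517

≈ 7.52×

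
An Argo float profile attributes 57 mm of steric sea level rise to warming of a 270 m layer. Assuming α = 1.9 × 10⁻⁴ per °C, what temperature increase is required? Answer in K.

about 1.11 K

ΔT = Δh/(αH) = 0.057 / (1.9×10⁻⁴ × 270) ≈ 1.111 K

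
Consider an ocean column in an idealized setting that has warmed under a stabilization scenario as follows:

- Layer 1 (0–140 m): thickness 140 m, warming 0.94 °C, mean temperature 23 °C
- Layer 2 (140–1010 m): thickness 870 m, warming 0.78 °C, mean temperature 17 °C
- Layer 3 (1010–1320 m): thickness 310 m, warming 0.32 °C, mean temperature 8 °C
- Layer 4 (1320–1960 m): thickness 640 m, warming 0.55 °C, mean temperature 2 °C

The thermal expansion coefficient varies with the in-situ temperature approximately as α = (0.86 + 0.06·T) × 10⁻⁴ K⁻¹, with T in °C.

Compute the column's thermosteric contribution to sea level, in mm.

Layer 1: α = (0.86 + 0.06×23)×10⁻⁴ = 2.24×10⁻⁴ K⁻¹
Layer 2: α = (0.86 + 0.06×17)×10⁻⁴ = 1.88×10⁻⁴ K⁻¹
Layer 3: α = (0.86 + 0.06×8)×10⁻⁴ = 1.34×10⁻⁴ K⁻¹
Layer 4: α = (0.86 + 0.06×2)×10⁻⁴ = 0.98×10⁻⁴ K⁻¹
Layer 1: 0.94 × 140 × 2.24×10⁻⁴ = 0.0294784 m
Layer 2: 1.88×10⁻⁴ × 0.78 × 870 = 0.1275768 m
1010–1320 m: 310 × 0.32 × 1.34×10⁻⁴ = 0.0132928 m
1320–1960 m: 0.55 × 640 × 0.98×10⁻⁴ = 0.034496 m
Δh = 0.0294784 + 0.1275768 + 0.0132928 + 0.034496 = 0.204844 m

200 mm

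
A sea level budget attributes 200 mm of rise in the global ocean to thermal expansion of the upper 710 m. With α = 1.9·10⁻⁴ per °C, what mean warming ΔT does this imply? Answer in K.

ΔT = Δh/(αH) = 0.2 / (1.9×10⁻⁴ × 710) ≈ 1.483 K

ΔT ≈ 1.5 K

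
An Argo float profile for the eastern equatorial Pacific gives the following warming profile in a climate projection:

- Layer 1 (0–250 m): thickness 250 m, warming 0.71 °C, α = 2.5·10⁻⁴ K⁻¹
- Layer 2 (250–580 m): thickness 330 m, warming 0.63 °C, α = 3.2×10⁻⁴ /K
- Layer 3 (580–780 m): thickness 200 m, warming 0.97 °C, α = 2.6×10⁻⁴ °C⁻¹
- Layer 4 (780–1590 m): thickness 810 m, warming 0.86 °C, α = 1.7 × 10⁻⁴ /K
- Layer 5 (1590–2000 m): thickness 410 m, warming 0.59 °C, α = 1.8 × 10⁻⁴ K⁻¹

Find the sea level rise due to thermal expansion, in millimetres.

323 mm of thermosteric rise

Layer 1: 0.71 × 2.5×10⁻⁴ × 250 = 0.044375 m
Layer 2: 330 × 3.2×10⁻⁴ × 0.63 = 0.066528 m
0.97 × 200 × 2.6×10⁻⁴ = 0.05044 m
Layer 4: 0.86 × 810 × 1.7×10⁻⁴ = 0.118422 m
Layer 5: 1.8×10⁻⁴ × 0.59 × 410 = 0.043542 m
Δh = 0.044375 + 0.066528 + 0.05044 + 0.118422 + 0.043542 = 0.323307 m ≈ 323 mm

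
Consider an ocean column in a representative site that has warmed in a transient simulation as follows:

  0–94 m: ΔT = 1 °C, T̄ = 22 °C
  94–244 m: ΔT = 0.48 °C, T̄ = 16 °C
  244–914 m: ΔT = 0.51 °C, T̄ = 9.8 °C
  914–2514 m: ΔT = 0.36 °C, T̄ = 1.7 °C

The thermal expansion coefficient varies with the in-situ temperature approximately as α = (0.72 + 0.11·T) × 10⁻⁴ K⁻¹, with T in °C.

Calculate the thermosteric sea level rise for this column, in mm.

Layer 1: α = (0.72 + 0.11×22)×10⁻⁴ = 3.14×10⁻⁴ K⁻¹
Layer 2: α = (0.72 + 0.11×16)×10⁻⁴ = 2.48×10⁻⁴ K⁻¹
Layer 3: α = (0.72 + 0.11×9.8)×10⁻⁴ = 1.798×10⁻⁴ K⁻¹
Layer 4: α = (0.72 + 0.11×1.7)×10⁻⁴ = 0.907×10⁻⁴ K⁻¹
3.14×10⁻⁴ × 1 × 94 = 0.029516 m
94–244 m: 2.48×10⁻⁴ × 0.48 × 150 = 0.017856 m
244–914 m: 0.51 × 1.798×10⁻⁴ × 670 = 0.06143766 m
Layer 4: 0.907×10⁻⁴ × 0.36 × 1600 = 0.0522432 m
Δh = 0.029516 + 0.017856 + 0.06143766 + 0.0522432 = 0.16105286 m ≈ 161 mm

161 mm of thermosteric rise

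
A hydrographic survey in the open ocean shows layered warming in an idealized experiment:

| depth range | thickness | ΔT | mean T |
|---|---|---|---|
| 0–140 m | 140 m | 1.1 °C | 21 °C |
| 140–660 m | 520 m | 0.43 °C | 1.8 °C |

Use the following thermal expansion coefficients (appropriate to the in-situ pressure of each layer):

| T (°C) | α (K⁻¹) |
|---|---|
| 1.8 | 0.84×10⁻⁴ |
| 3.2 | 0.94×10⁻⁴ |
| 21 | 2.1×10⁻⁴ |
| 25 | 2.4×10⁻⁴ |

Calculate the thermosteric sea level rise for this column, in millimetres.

Layer 1 at 21 °C → α = 2.1×10⁻⁴ K⁻¹
Layer 2 at 1.8 °C → α = 0.84×10⁻⁴ K⁻¹
0–140 m: 1.1 × 2.1×10⁻⁴ × 140 = 0.03234 m
Layer 2: 0.43 × 0.84×10⁻⁴ × 520 = 0.0187824 m
Δh = 0.03234 + 0.0187824 = 0.0511224 m

51.1 mm of thermosteric rise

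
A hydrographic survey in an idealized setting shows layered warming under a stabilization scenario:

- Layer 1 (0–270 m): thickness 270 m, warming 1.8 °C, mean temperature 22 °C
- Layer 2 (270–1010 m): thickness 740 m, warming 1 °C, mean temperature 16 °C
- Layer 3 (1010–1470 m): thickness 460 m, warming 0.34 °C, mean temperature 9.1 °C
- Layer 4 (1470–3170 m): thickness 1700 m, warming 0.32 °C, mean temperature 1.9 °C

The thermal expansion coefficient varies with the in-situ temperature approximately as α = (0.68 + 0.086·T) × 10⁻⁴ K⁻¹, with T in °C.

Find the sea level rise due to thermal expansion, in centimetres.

Layer 1: α = (0.68 + 0.086×22)×10⁻⁴ = 2.572×10⁻⁴ K⁻¹
Layer 2: α = (0.68 + 0.086×16)×10⁻⁴ = 2.056×10⁻⁴ K⁻¹
Layer 3: α = (0.68 + 0.086×9.1)×10⁻⁴ = 1.4626×10⁻⁴ K⁻¹
Layer 4: α = (0.68 + 0.086×1.9)×10⁻⁴ = 0.8434×10⁻⁴ K⁻¹
0–270 m: 1.8 × 2.572×10⁻⁴ × 270 = 0.1249992 m
270–1010 m: 2.056×10⁻⁴ × 1 × 740 = 0.152144 m
Layer 3: 460 × 0.34 × 1.4626×10⁻⁴ = 0.022875064 m
1700 × 0.32 × 0.8434×10⁻⁴ = 0.04588096 m
Δh = 0.1249992 + 0.152144 + 0.022875064 + 0.04588096 = 0.345899224 m ≈ 34.6 cm

Δh = 34.6 cm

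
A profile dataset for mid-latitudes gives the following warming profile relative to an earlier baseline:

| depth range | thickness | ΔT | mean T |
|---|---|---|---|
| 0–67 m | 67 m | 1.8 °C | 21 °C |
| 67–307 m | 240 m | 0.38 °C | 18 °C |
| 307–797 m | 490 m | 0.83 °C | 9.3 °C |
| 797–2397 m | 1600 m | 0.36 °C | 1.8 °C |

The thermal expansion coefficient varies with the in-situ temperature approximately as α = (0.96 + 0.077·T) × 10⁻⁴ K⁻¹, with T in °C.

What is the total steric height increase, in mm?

Layer 1: α = (0.96 + 0.077×21)×10⁻⁴ = 2.577×10⁻⁴ K⁻¹
Layer 2: α = (0.96 + 0.077×18)×10⁻⁴ = 2.346×10⁻⁴ K⁻¹
Layer 3: α = (0.96 + 0.077×9.3)×10⁻⁴ = 1.6761×10⁻⁴ K⁻¹
Layer 4: α = (0.96 + 0.077×1.8)×10⁻⁴ = 1.0986×10⁻⁴ K⁻¹
Layer 1: 2.577×10⁻⁴ × 1.8 × 67 = 0.03107862 m
2.346×10⁻⁴ × 240 × 0.38 = 0.02139552 m
307–797 m: 1.6761×10⁻⁴ × 490 × 0.83 = 0.068166987 m
797–2397 m: 1600 × 0.36 × 1.0986×10⁻⁴ = 0.06327936 m
Δh = 0.03107862 + 0.02139552 + 0.068166987 + 0.06327936 = 0.183920487 m ≈ 184 mm

184 mm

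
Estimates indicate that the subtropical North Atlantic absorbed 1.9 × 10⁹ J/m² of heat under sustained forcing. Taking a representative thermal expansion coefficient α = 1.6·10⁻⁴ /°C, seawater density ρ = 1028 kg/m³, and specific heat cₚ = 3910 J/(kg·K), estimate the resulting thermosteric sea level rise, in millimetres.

76 mm

Δh = αQ/(ρcₚ) = 1.6×10⁻⁴ × 1.9×10⁹ / (1028 × 3910) ≈ 0.075632 m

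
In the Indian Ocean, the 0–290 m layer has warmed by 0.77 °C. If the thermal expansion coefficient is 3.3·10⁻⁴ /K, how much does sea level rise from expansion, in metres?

Δh = αΔT·H = 3.3×10⁻⁴ × 0.77 × 290 = 0.073689 m

0.0737 m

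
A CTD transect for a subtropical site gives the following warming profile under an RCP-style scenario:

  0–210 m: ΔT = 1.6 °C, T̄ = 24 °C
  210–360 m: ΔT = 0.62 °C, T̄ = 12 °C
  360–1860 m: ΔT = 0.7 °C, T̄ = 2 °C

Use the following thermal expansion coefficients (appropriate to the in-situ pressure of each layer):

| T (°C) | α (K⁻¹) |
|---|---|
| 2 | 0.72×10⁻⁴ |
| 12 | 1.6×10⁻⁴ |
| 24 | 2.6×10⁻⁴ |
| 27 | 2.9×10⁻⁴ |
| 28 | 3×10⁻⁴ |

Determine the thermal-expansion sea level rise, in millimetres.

Layer 1 at 24 °C → α = 2.6×10⁻⁴ K⁻¹
Layer 2 at 12 °C → α = 1.6×10⁻⁴ K⁻¹
Layer 3 at 2 °C → α = 0.72×10⁻⁴ K⁻¹
Layer 1: 210 × 2.6×10⁻⁴ × 1.6 = 0.08736 m
210–360 m: 150 × 0.62 × 1.6×10⁻⁴ = 0.01488 m
360–1860 m: 0.72×10⁻⁴ × 0.7 × 1500 = 0.07560 m
Δh = 0.08736 + 0.01488 + 0.07560 = 0.17784 m

178 mm of thermosteric rise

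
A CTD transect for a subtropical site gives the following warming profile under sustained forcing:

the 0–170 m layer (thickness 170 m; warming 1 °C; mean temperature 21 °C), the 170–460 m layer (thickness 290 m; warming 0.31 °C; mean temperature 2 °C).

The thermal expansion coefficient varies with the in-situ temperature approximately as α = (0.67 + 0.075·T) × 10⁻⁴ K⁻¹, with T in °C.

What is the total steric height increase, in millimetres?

45.5 mm of thermosteric rise

Layer 1: α = (0.67 + 0.075×21)×10⁻⁴ = 2.245×10⁻⁴ K⁻¹
Layer 2: α = (0.67 + 0.075×2)×10⁻⁴ = 0.82×10⁻⁴ K⁻¹
1 × 2.245×10⁻⁴ × 170 = 0.038165 m
290 × 0.31 × 0.82×10⁻⁴ = 0.0073718 m
Δh = 0.038165 + 0.0073718 = 0.0455368 m ≈ 45.5 mm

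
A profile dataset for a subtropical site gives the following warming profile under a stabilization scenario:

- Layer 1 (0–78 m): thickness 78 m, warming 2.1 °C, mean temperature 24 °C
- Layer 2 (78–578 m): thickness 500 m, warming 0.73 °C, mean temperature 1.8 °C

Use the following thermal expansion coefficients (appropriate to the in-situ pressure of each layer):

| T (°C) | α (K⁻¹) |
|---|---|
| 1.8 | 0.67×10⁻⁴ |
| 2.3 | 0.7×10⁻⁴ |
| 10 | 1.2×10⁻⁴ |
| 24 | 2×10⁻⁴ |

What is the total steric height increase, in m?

Layer 1 at 24 °C → α = 2×10⁻⁴ K⁻¹
Layer 2 at 1.8 °C → α = 0.67×10⁻⁴ K⁻¹
Layer 1: 2.1 × 2×10⁻⁴ × 78 = 0.03276 m
78–578 m: 0.67×10⁻⁴ × 0.73 × 500 = 0.024455 m
Δh = 0.03276 + 0.024455 = 0.057215 m

Δh ≈ 0.057 m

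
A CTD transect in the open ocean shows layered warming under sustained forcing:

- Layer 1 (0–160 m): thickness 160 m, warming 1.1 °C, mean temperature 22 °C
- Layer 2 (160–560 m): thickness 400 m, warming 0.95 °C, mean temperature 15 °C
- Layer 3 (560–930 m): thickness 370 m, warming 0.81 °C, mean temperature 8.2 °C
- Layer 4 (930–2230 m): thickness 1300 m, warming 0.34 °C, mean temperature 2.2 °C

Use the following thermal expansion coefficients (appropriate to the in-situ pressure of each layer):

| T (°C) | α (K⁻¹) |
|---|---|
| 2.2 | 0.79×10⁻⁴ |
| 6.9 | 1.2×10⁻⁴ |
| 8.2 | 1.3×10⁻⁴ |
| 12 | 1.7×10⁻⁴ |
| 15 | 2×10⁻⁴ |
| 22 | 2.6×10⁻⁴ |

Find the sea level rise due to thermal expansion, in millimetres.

Layer 1 at 22 °C → α = 2.6×10⁻⁴ K⁻¹
Layer 2 at 15 °C → α = 2×10⁻⁴ K⁻¹
Layer 3 at 8.2 °C → α = 1.3×10⁻⁴ K⁻¹
Layer 4 at 2.2 °C → α = 0.79×10⁻⁴ K⁻¹
Layer 1: 1.1 × 160 × 2.6×10⁻⁴ = 0.04576 m
160–560 m: 2×10⁻⁴ × 0.95 × 400 = 0.07600 m
Layer 3: 0.81 × 1.3×10⁻⁴ × 370 = 0.038961 m
Layer 4: 1300 × 0.79×10⁻⁴ × 0.34 = 0.034918 m
Δh = 0.04576 + 0.07600 + 0.038961 + 0.034918 = 0.195639 m

Δh ≈ 196 mm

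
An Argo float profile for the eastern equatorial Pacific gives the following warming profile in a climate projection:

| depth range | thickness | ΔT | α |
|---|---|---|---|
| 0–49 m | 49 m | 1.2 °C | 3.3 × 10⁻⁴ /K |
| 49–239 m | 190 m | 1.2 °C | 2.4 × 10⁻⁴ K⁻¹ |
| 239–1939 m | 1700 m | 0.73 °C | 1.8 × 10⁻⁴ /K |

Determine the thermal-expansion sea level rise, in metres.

0–49 m: 49 × 3.3×10⁻⁴ × 1.2 = 0.019404 m
Layer 2: 2.4×10⁻⁴ × 1.2 × 190 = 0.05472 m
0.73 × 1700 × 1.8×10⁻⁴ = 0.22338 m
Δh = 0.019404 + 0.05472 + 0.22338 = 0.297504 m ≈ 0.30 m

0.30 m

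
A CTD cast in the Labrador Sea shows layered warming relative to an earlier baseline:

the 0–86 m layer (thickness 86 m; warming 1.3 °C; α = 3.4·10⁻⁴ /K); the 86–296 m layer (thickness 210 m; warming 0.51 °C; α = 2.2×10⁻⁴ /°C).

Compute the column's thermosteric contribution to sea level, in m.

Layer 1: 3.4×10⁻⁴ × 86 × 1.3 = 0.038012 m
2.2×10⁻⁴ × 210 × 0.51 = 0.023562 m
Δh = 0.038012 + 0.023562 = 0.061574 m

Δh = 0.0616 m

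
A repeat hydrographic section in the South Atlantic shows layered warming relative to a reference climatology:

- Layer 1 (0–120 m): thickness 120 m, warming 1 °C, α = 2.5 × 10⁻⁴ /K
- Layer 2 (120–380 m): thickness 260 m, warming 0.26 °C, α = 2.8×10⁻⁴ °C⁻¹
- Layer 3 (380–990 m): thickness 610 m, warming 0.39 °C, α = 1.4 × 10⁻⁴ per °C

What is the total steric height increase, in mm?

about 82.2 mm

2.5×10⁻⁴ × 1 × 120 = 0.03000 m
2.8×10⁻⁴ × 260 × 0.26 = 0.018928 m
Layer 3: 610 × 1.4×10⁻⁴ × 0.39 = 0.033306 m
Δh = 0.03000 + 0.018928 + 0.033306 = 0.082234 m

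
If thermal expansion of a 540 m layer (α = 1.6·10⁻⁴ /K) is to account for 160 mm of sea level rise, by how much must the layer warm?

ΔT ≈ 1.85 °C

ΔT = Δh/(αH) = 0.16 / (1.6×10⁻⁴ × 540) ≈ 1.852 °C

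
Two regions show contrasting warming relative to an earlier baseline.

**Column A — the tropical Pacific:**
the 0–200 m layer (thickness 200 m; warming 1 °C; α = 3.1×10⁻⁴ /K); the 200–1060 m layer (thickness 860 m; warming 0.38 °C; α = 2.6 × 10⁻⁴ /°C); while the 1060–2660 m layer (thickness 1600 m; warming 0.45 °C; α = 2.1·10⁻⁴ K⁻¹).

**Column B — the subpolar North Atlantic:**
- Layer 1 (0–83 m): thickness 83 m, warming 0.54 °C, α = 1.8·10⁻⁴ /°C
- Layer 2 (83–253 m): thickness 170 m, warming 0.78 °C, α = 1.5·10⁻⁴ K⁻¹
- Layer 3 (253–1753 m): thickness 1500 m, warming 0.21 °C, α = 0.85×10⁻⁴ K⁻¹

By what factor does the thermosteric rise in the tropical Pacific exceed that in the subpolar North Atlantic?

a factor of 5.4

A 3.1×10⁻⁴ × 200 × 1 = 0.06200 m
A 200–1060 m: 0.38 × 2.6×10⁻⁴ × 860 = 0.084968 m
A 1600 × 0.45 × 2.1×10⁻⁴ = 0.15120 m
A total: 0.298168 m
B Layer 1: 83 × 0.54 × 1.8×10⁻⁴ = 0.0080676 m
B Layer 2: 1.5×10⁻⁴ × 170 × 0.78 = 0.01989 m
B Layer 3: 1500 × 0.85×10⁻⁴ × 0.21 = 0.026775 m
B total: 0.0547326 m
Ratio: 0.298168 / 0.0547326 ≈ 5.448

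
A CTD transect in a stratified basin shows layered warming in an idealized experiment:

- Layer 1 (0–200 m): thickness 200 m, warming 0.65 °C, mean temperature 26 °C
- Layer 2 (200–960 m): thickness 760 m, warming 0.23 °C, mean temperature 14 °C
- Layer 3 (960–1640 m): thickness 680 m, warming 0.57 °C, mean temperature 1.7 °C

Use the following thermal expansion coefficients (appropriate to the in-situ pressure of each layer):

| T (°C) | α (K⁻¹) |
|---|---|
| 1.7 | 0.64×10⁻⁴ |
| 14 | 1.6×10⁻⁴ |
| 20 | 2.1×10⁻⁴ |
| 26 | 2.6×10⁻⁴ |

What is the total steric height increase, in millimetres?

86.6 mm of thermosteric rise

Layer 1 at 26 °C → α = 2.6×10⁻⁴ K⁻¹
Layer 2 at 14 °C → α = 1.6×10⁻⁴ K⁻¹
Layer 3 at 1.7 °C → α = 0.64×10⁻⁴ K⁻¹
0–200 m: 2.6×10⁻⁴ × 200 × 0.65 = 0.03380 m
1.6×10⁻⁴ × 0.23 × 760 = 0.027968 m
Layer 3: 0.57 × 680 × 0.64×10⁻⁴ = 0.0248064 m
Δh = 0.03380 + 0.027968 + 0.0248064 = 0.0865744 m ≈ 86.6 mm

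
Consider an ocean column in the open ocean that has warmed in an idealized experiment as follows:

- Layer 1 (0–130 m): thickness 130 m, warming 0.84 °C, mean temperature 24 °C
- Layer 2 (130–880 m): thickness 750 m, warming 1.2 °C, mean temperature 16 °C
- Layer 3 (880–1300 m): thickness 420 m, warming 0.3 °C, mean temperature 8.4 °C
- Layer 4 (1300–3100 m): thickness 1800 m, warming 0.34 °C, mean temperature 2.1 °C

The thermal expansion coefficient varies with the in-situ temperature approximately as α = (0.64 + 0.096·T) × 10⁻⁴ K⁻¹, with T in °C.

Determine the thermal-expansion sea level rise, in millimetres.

298 mm

Layer 1: α = (0.64 + 0.096×24)×10⁻⁴ = 2.944×10⁻⁴ K⁻¹
Layer 2: α = (0.64 + 0.096×16)×10⁻⁴ = 2.176×10⁻⁴ K⁻¹
Layer 3: α = (0.64 + 0.096×8.4)×10⁻⁴ = 1.4464×10⁻⁴ K⁻¹
Layer 4: α = (0.64 + 0.096×2.1)×10⁻⁴ = 0.8416×10⁻⁴ K⁻¹
0–130 m: 0.84 × 130 × 2.944×10⁻⁴ = 0.03214848 m
Layer 2: 1.2 × 2.176×10⁻⁴ × 750 = 0.19584 m
Layer 3: 1.4464×10⁻⁴ × 0.3 × 420 = 0.01822464 m
0.8416×10⁻⁴ × 1800 × 0.34 = 0.05150592 m
Δh = 0.03214848 + 0.19584 + 0.01822464 + 0.05150592 = 0.29771904 m ≈ 298 mm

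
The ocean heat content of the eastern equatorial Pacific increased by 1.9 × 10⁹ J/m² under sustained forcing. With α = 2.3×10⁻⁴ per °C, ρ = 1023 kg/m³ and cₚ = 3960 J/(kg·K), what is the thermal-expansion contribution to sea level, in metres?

Δh = αQ/(ρcₚ) = 2.3×10⁻⁴ × 1.9×10⁹ / (1023 × 3960) ≈ 0.10787 m

0.108 m of thermosteric rise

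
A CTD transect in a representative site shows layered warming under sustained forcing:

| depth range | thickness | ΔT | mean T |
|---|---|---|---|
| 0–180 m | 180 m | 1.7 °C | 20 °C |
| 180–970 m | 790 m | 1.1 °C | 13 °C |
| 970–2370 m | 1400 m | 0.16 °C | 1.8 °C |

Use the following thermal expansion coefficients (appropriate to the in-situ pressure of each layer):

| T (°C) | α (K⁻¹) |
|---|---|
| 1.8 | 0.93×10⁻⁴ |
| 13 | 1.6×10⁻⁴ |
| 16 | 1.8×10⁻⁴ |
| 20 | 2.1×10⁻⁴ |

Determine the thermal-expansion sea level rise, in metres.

Layer 1 at 20 °C → α = 2.1×10⁻⁴ K⁻¹
Layer 2 at 13 °C → α = 1.6×10⁻⁴ K⁻¹
Layer 3 at 1.8 °C → α = 0.93×10⁻⁴ K⁻¹
Layer 1: 1.7 × 180 × 2.1×10⁻⁴ = 0.06426 m
180–970 m: 1.6×10⁻⁴ × 1.1 × 790 = 0.13904 m
970–2370 m: 0.93×10⁻⁴ × 1400 × 0.16 = 0.020832 m
Δh = 0.06426 + 0.13904 + 0.020832 = 0.224132 m ≈ 0.22 m

about 0.22 m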